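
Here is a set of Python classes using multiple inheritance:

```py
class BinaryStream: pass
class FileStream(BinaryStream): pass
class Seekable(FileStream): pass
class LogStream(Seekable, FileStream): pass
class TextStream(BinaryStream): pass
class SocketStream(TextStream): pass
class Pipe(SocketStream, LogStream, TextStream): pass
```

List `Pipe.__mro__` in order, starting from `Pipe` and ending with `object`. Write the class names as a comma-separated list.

Pipe, SocketStream, LogStream, TextStream, Seekable, FileStream, BinaryStream, object

L[Pipe] = Pipe + merge(L[SocketStream], L[LogStream], L[TextStream], [SocketStream LogStream TextStream])
  take SocketStream:  [SocketStream TextStream BinaryStream object] + [LogStream Seekable FileStream BinaryStream object] + [TextStream BinaryStream object] + [SocketStream LogStream TextStream]
  take LogStream:  [TextStream BinaryStream object] + [LogStream Seekable FileStream BinaryStream object] + [TextStream BinaryStream object] + [LogStream TextStream]
  take TextStream:  [TextStream BinaryStream object] + [Seekable FileStream BinaryStream object] + [TextStream BinaryStream object] + [TextStream]
  take Seekable:  [BinaryStream object] + [Seekable FileStream BinaryStream object] + [BinaryStream object]
  take FileStream:  [BinaryStream object] + [FileStream BinaryStream object] + [BinaryStream object]
  take BinaryStream:  [BinaryStream object] + [BinaryStream object] + [BinaryStream object]
  take object:  [object] + [object] + [object]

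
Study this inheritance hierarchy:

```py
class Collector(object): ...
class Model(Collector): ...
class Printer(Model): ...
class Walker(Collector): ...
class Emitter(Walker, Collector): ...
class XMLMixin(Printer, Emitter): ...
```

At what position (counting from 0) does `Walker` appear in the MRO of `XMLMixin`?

L[XMLMixin] = XMLMixin + merge(L[Printer], L[Emitter], [Printer Emitter])
  take Printer:  [Printer Model Collector object] + [Emitter Walker Collector object] + [Printer Emitter]
  take Model:  [Model Collector object] + [Emitter Walker Collector object] + [Emitter]
  take Emitter:  [Collector object] + [Emitter Walker Collector object] + [Emitter]
  take Walker:  [Collector object] + [Walker Collector object]
  take Collector:  [Collector object] + [Collector object]
  take object:  [object] + [object]
MRO: XMLMixin Printer Model Emitter Walker Collector object
Walker sits at index 4.

4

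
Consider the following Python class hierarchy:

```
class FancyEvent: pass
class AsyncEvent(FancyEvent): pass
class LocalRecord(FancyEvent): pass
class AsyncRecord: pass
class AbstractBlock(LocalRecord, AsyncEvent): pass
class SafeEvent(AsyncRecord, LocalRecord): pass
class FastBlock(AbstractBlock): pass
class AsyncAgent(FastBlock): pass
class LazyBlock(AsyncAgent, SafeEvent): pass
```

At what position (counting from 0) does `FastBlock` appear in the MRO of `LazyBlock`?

L[LazyBlock] = LazyBlock + merge(L[AsyncAgent], L[SafeEvent], [AsyncAgent SafeEvent])
  take AsyncAgent:  [AsyncAgent FastBlock AbstractBlock LocalRecord AsyncEvent FancyEvent object] + [SafeEvent AsyncRecord LocalRecord FancyEvent object] + [AsyncAgent SafeEvent]
  take FastBlock:  [FastBlock AbstractBlock LocalRecord AsyncEvent FancyEvent object] + [SafeEvent AsyncRecord LocalRecord FancyEvent object] + [SafeEvent]
  take AbstractBlock:  [AbstractBlock LocalRecord AsyncEvent FancyEvent object] + [SafeEvent AsyncRecord LocalRecord FancyEvent object] + [SafeEvent]
  take SafeEvent:  [LocalRecord AsyncEvent FancyEvent object] + [SafeEvent AsyncRecord LocalRecord FancyEvent object] + [SafeEvent]
  take AsyncRecord:  [LocalRecord AsyncEvent FancyEvent object] + [AsyncRecord LocalRecord FancyEvent object]
  take LocalRecord:  [LocalRecord AsyncEvent FancyEvent object] + [LocalRecord FancyEvent object]
  take AsyncEvent:  [AsyncEvent FancyEvent object] + [FancyEvent object]
  take FancyEvent:  [FancyEvent object] + [FancyEvent object]
  take object:  [object] + [object]
MRO: LazyBlock AsyncAgent FastBlock AbstractBlock SafeEvent AsyncRecord LocalRecord AsyncEvent FancyEvent object
FastBlock sits at index 2.

2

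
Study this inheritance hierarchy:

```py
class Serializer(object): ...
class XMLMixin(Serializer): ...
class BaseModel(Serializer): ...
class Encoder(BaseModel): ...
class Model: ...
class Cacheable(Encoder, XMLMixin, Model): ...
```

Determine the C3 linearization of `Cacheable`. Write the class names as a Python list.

[Cacheable, Encoder, BaseModel, XMLMixin, Serializer, Model, object]

L[Cacheable] = Cacheable + merge(L[Encoder], L[XMLMixin], L[Model], [Encoder XMLMixin Model])
  take Encoder:  [Encoder BaseModel Serializer object] + [XMLMixin Serializer object] + [Model object] + [Encoder XMLMixin Model]
  take BaseModel:  [BaseModel Serializer object] + [XMLMixin Serializer object] + [Model object] + [XMLMixin Model]
  take XMLMixin:  [Serializer object] + [XMLMixin Serializer object] + [Model object] + [XMLMixin Model]
  take Serializer:  [Serializer object] + [Serializer object] + [Model object] + [Model]
  take Model:  [object] + [object] + [Model object] + [Model]
  take object:  [object] + [object] + [object]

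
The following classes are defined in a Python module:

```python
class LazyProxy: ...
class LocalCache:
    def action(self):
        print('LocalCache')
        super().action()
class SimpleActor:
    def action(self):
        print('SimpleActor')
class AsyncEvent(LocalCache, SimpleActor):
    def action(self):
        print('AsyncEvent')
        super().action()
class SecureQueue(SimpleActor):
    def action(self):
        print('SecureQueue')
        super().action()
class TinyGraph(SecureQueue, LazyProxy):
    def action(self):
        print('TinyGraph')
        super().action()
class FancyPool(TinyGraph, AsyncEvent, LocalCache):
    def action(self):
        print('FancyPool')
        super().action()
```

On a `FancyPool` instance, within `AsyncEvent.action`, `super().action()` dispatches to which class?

LocalCache

L[FancyPool] = FancyPool + merge(L[TinyGraph], L[AsyncEvent], L[LocalCache], [TinyGraph AsyncEvent LocalCache])
  take TinyGraph:  [TinyGraph SecureQueue SimpleActor LazyProxy object] + [AsyncEvent LocalCache SimpleActor object] + [LocalCache object] + [TinyGraph AsyncEvent LocalCache]
  take SecureQueue:  [SecureQueue SimpleActor LazyProxy object] + [AsyncEvent LocalCache SimpleActor object] + [LocalCache object] + [AsyncEvent LocalCache]
  take AsyncEvent:  [SimpleActor LazyProxy object] + [AsyncEvent LocalCache SimpleActor object] + [LocalCache object] + [AsyncEvent LocalCache]
  take LocalCache:  [SimpleActor LazyProxy object] + [LocalCache SimpleActor object] + [LocalCache object] + [LocalCache]
  take SimpleActor:  [SimpleActor LazyProxy object] + [SimpleActor object] + [object]
  take LazyProxy:  [LazyProxy object] + [object] + [object]
  take object:  [object] + [object] + [object]
MRO: FancyPool TinyGraph SecureQueue AsyncEvent LocalCache SimpleActor LazyProxy object
super() in AsyncEvent.action on a FancyPool instance goes to the class after AsyncEvent in FancyPool's MRO: LocalCache.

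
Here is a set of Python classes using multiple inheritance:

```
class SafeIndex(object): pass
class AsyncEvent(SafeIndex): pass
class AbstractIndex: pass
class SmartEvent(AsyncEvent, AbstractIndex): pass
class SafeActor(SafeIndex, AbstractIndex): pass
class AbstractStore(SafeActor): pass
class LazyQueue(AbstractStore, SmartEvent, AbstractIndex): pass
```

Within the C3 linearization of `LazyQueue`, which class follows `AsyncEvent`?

SafeIndex

L[LazyQueue] = LazyQueue + merge(L[AbstractStore], L[SmartEvent], L[AbstractIndex], [AbstractStore SmartEvent AbstractIndex])
  take AbstractStore:  [AbstractStore SafeActor SafeIndex AbstractIndex object] + [SmartEvent AsyncEvent SafeIndex AbstractIndex object] + [AbstractIndex object] + [AbstractStore SmartEvent AbstractIndex]
  take SafeActor:  [SafeActor SafeIndex AbstractIndex object] + [SmartEvent AsyncEvent SafeIndex AbstractIndex object] + [AbstractIndex object] + [SmartEvent AbstractIndex]
  take SmartEvent:  [SafeIndex AbstractIndex object] + [SmartEvent AsyncEvent SafeIndex AbstractIndex object] + [AbstractIndex object] + [SmartEvent AbstractIndex]
  take AsyncEvent:  [SafeIndex AbstractIndex object] + [AsyncEvent SafeIndex AbstractIndex object] + [AbstractIndex object] + [AbstractIndex]
  take SafeIndex:  [SafeIndex AbstractIndex object] + [SafeIndex AbstractIndex object] + [AbstractIndex object] + [AbstractIndex]
  take AbstractIndex:  [AbstractIndex object] + [AbstractIndex object] + [AbstractIndex object] + [AbstractIndex]
  take object:  [object] + [object] + [object]
MRO: LazyQueue AbstractStore SafeActor SmartEvent AsyncEvent SafeIndex AbstractIndex object
AsyncEvent is at position 4; next is SafeIndex.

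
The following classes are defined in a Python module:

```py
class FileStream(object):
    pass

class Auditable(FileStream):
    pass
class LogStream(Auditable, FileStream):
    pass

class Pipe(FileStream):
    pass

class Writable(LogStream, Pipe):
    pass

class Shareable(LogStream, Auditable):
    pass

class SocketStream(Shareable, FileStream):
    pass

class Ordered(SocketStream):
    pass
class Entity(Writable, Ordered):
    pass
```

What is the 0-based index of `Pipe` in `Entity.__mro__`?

7

L[Entity] = Entity + merge(L[Writable], L[Ordered], [Writable Ordered])
  take Writable:  [Writable LogStream Auditable Pipe FileStream object] + [Ordered SocketStream Shareable LogStream Auditable FileStream object] + [Writable Ordered]
  take Ordered:  [LogStream Auditable Pipe FileStream object] + [Ordered SocketStream Shareable LogStream Auditable FileStream object] + [Ordered]
  take SocketStream:  [LogStream Auditable Pipe FileStream object] + [SocketStream Shareable LogStream Auditable FileStream object]
  take Shareable:  [LogStream Auditable Pipe FileStream object] + [Shareable LogStream Auditable FileStream object]
  take LogStream:  [LogStream Auditable Pipe FileStream object] + [LogStream Auditable FileStream object]
  take Auditable:  [Auditable Pipe FileStream object] + [Auditable FileStream object]
  take Pipe:  [Pipe FileStream object] + [FileStream object]
  take FileStream:  [FileStream object] + [FileStream object]
  take object:  [object] + [object]
MRO: Entity Writable Ordered SocketStream Shareable LogStream Auditable Pipe FileStream object
Pipe sits at index 7.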